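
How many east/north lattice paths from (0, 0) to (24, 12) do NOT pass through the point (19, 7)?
Number of paths = 1085912100

Total paths from (0, 0) to (24, 12): C(36, 24) = 1251677700. Paths through (19, 7): (paths (0, 0) → (19, 7)) × (paths (19, 7) → (24, 12)) = C(26, 19) · C(10, 5) = 657800 · 252 = 165765600. Avoidance count = 1251677700 − 165765600 = 1085912100.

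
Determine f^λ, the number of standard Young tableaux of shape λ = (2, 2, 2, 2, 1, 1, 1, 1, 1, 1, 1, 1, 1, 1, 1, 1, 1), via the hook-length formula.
# SYT of shape (2, 2, 2, 2, 1, 1, 1, 1, 1, 1, 1, 1, 1, 1, 1, 1, 1) = 4655

Hook-length formula: f^λ = n! / Π hook(c), product over all cells c of the Young diagram. For λ = (2, 2, 2, 2, 1, 1, 1, 1, 1, 1, 1, 1, 1, 1, 1, 1, 1), n = 21 boxes. Hook lengths by row (left-to-right, top-to-bottom): [18, 4]; [17, 3]; [16, 2]; [15, 1]; [13]; [12]; [11]; [10]; [9]; [8]; [7]; [6]; [5]; [4]; [3]; [2]; [1]. Product of hooks = 10975497781248000. So f^λ = 21! / 10975497781248000 = 51090942171709440000 / 10975497781248000 = 4655.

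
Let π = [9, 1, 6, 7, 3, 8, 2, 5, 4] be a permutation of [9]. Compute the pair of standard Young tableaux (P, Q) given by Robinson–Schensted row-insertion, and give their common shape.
P = [1, 2, 4, 8] / [3, 5] / [6, 7] / [9];  Q = [1, 3, 4, 6] / [2, 8] / [5, 9] / [7];  common shape = (4, 2, 2, 1)

Row-insert the values π_1, π_2, … into P one at a time, bumping the leftmost entry strictly greater than the inserted value down to the next row. The recording tableau Q records, in position (i, j), the step at which that cell was added to P.
  Insert 9 (step 1): P = [9];  Q = [1]
  Insert 1 (step 2): P = [1] / [9];  Q = [1] / [2]
  Insert 6 (step 3): P = [1, 6] / [9];  Q = [1, 3] / [2]
  Insert 7 (step 4): P = [1, 6, 7] / [9];  Q = [1, 3, 4] / [2]
  Insert 3 (step 5): P = [1, 3, 7] / [6] / [9];  Q = [1, 3, 4] / [2] / [5]
  Insert 8 (step 6): P = [1, 3, 7, 8] / [6] / [9];  Q = [1, 3, 4, 6] / [2] / [5]
  Insert 2 (step 7): P = [1, 2, 7, 8] / [3] / [6] / [9];  Q = [1, 3, 4, 6] / [2] / [5] / [7]
  Insert 5 (step 8): P = [1, 2, 5, 8] / [3, 7] / [6] / [9];  Q = [1, 3, 4, 6] / [2, 8] / [5] / [7]
  Insert 4 (step 9): P = [1, 2, 4, 8] / [3, 5] / [6, 7] / [9];  Q = [1, 3, 4, 6] / [2, 8] / [5, 9] / [7]
Final shape: (4, 2, 2, 1).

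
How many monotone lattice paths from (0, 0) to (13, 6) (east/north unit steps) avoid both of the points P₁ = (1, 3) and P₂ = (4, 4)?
Number of paths = 22342

Inclusion–exclusion. Total paths: C(19, 13) = 27132. Through P₁: C(4, 1)·C(15, 12) = 1820. Through P₂: C(8, 4)·C(11, 9) = 3850. Since P₁ is strictly southwest of P₂, a monotone path through both must visit P₁ then P₂; paths through both = C(4, 1)·C(4, 3)·C(11, 9) = 880. Avoid both = 27132 − 1820 − 3850 + 880 = 22342.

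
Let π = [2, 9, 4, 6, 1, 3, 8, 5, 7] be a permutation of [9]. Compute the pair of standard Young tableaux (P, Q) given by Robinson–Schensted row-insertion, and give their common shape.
P = [1, 3, 5, 7] / [2, 4, 6, 8] / [9];  Q = [1, 2, 4, 7] / [3, 6, 8, 9] / [5];  common shape = (4, 4, 1)

Row-insert the values π_1, π_2, … into P one at a time, bumping the leftmost entry strictly greater than the inserted value down to the next row. The recording tableau Q records, in position (i, j), the step at which that cell was added to P.
  Insert 2 (step 1): P = [2];  Q = [1]
  Insert 9 (step 2): P = [2, 9];  Q = [1, 2]
  Insert 4 (step 3): P = [2, 4] / [9];  Q = [1, 2] / [3]
  Insert 6 (step 4): P = [2, 4, 6] / [9];  Q = [1, 2, 4] / [3]
  Insert 1 (step 5): P = [1, 4, 6] / [2] / [9];  Q = [1, 2, 4] / [3] / [5]
  Insert 3 (step 6): P = [1, 3, 6] / [2, 4] / [9];  Q = [1, 2, 4] / [3, 6] / [5]
  Insert 8 (step 7): P = [1, 3, 6, 8] / [2, 4] / [9];  Q = [1, 2, 4, 7] / [3, 6] / [5]
  Insert 5 (step 8): P = [1, 3, 5, 8] / [2, 4, 6] / [9];  Q = [1, 2, 4, 7] / [3, 6, 8] / [5]
  Insert 7 (step 9): P = [1, 3, 5, 7] / [2, 4, 6, 8] / [9];  Q = [1, 2, 4, 7] / [3, 6, 8, 9] / [5]
Final shape: (4, 4, 1).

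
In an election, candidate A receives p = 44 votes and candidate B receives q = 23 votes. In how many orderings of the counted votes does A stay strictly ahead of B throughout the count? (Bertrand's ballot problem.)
Strict-lead orderings = 166341153374650800

Total orderings of the 67 votes with 44 for A: C(67, 44) = 530707489338171600. By the Bertrand ballot formula (Cycle Lemma / reflection principle), the number of orderings in which A is strictly ahead of B throughout is (p − q)/(p + q) · C(p + q, p) = (44 − 23)/(44 + 23) · 530707489338171600 = 166341153374650800.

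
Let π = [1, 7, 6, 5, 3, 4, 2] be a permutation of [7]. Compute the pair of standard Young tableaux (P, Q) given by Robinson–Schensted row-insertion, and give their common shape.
P = [1, 2, 4] / [3] / [5] / [6] / [7];  Q = [1, 2, 6] / [3] / [4] / [5] / [7];  common shape = (3, 1, 1, 1, 1)

Row-insert the values π_1, π_2, … into P one at a time, bumping the leftmost entry strictly greater than the inserted value down to the next row. The recording tableau Q records, in position (i, j), the step at which that cell was added to P.
  Insert 1 (step 1): P = [1];  Q = [1]
  Insert 7 (step 2): P = [1, 7];  Q = [1, 2]
  Insert 6 (step 3): P = [1, 6] / [7];  Q = [1, 2] / [3]
  Insert 5 (step 4): P = [1, 5] / [6] / [7];  Q = [1, 2] / [3] / [4]
  Insert 3 (step 5): P = [1, 3] / [5] / [6] / [7];  Q = [1, 2] / [3] / [4] / [5]
  Insert 4 (step 6): P = [1, 3, 4] / [5] / [6] / [7];  Q = [1, 2, 6] / [3] / [4] / [5]
  Insert 2 (step 7): P = [1, 2, 4] / [3] / [5] / [6] / [7];  Q = [1, 2, 6] / [3] / [4] / [5] / [7]
Final shape: (3, 1, 1, 1, 1).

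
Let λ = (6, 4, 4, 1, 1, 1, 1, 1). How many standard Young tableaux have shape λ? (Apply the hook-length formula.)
# SYT of shape (6, 4, 4, 1, 1, 1, 1, 1) = 14325696

Hook-length formula: f^λ = n! / Π hook(c), product over all cells c of the Young diagram. For λ = (6, 4, 4, 1, 1, 1, 1, 1), n = 19 boxes. Hook lengths by row (left-to-right, top-to-bottom): [13, 7, 6, 5, 2, 1]; [10, 4, 3, 2]; [9, 3, 2, 1]; [5]; [4]; [3]; [2]; [1]. Product of hooks = 8491392000. So f^λ = 19! / 8491392000 = 121645100408832000 / 8491392000 = 14325696.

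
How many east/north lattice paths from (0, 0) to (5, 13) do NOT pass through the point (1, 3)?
Number of paths = 4564

Total paths from (0, 0) to (5, 13): C(18, 5) = 8568. Paths through (1, 3): (paths (0, 0) → (1, 3)) × (paths (1, 3) → (5, 13)) = C(4, 1) · C(14, 4) = 4 · 1001 = 4004. Avoidance count = 8568 − 4004 = 4564.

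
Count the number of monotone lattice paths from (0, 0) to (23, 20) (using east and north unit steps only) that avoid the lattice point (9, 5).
Number of paths = 805294280700

Total paths from (0, 0) to (23, 20): C(43, 23) = 960566918220. Paths through (9, 5): (paths (0, 0) → (9, 5)) × (paths (9, 5) → (23, 20)) = C(14, 9) · C(29, 14) = 2002 · 77558760 = 155272637520. Avoidance count = 960566918220 − 155272637520 = 805294280700.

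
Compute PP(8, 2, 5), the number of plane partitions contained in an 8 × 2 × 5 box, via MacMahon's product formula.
PP(8, 2, 5) = 429429

Evaluate the triple product over i = 1..8, j = 1..2, k = 1..5. The factors are (2/1) · (3/2) · (4/3) · (5/4) · (6/5) · (3/2) · (4/3) · (5/4) · … (80 factors total). The numerators and denominators telescope so the product is an integer; carrying out the multiplication exactly gives PP(8, 2, 5) = 429429.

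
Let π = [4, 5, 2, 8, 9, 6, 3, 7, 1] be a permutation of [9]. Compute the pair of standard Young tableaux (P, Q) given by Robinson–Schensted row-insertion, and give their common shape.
P = [1, 3, 6, 7] / [2, 5, 9] / [4] / [8];  Q = [1, 2, 4, 5] / [3, 6, 8] / [7] / [9];  common shape = (4, 3, 1, 1)

Row-insert the values π_1, π_2, … into P one at a time, bumping the leftmost entry strictly greater than the inserted value down to the next row. The recording tableau Q records, in position (i, j), the step at which that cell was added to P.
  Insert 4 (step 1): P = [4];  Q = [1]
  Insert 5 (step 2): P = [4, 5];  Q = [1, 2]
  Insert 2 (step 3): P = [2, 5] / [4];  Q = [1, 2] / [3]
  Insert 8 (step 4): P = [2, 5, 8] / [4];  Q = [1, 2, 4] / [3]
  Insert 9 (step 5): P = [2, 5, 8, 9] / [4];  Q = [1, 2, 4, 5] / [3]
  Insert 6 (step 6): P = [2, 5, 6, 9] / [4, 8];  Q = [1, 2, 4, 5] / [3, 6]
  Insert 3 (step 7): P = [2, 3, 6, 9] / [4, 5] / [8];  Q = [1, 2, 4, 5] / [3, 6] / [7]
  Insert 7 (step 8): P = [2, 3, 6, 7] / [4, 5, 9] / [8];  Q = [1, 2, 4, 5] / [3, 6, 8] / [7]
  Insert 1 (step 9): P = [1, 3, 6, 7] / [2, 5, 9] / [4] / [8];  Q = [1, 2, 4, 5] / [3, 6, 8] / [7] / [9]
Final shape: (4, 3, 1, 1).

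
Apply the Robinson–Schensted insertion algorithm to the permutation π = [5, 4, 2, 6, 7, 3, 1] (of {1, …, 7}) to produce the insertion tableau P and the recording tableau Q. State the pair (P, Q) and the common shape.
P = [1, 3, 7] / [2, 6] / [4] / [5];  Q = [1, 4, 5] / [2, 6] / [3] / [7];  common shape = (3, 2, 1, 1)

Row-insert the values π_1, π_2, … into P one at a time, bumping the leftmost entry strictly greater than the inserted value down to the next row. The recording tableau Q records, in position (i, j), the step at which that cell was added to P.
  Insert 5 (step 1): P = [5];  Q = [1]
  Insert 4 (step 2): P = [4] / [5];  Q = [1] / [2]
  Insert 2 (step 3): P = [2] / [4] / [5];  Q = [1] / [2] / [3]
  Insert 6 (step 4): P = [2, 6] / [4] / [5];  Q = [1, 4] / [2] / [3]
  Insert 7 (step 5): P = [2, 6, 7] / [4] / [5];  Q = [1, 4, 5] / [2] / [3]
  Insert 3 (step 6): P = [2, 3, 7] / [4, 6] / [5];  Q = [1, 4, 5] / [2, 6] / [3]
  Insert 1 (step 7): P = [1, 3, 7] / [2, 6] / [4] / [5];  Q = [1, 4, 5] / [2, 6] / [3] / [7]
Final shape: (3, 2, 1, 1).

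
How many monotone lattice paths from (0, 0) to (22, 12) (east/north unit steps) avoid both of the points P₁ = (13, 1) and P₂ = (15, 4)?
Number of paths = 521961440

Inclusion–exclusion. Total paths: C(34, 22) = 548354040. Through P₁: C(14, 13)·C(20, 9) = 2351440. Through P₂: C(19, 15)·C(15, 7) = 24942060. Since P₁ is strictly southwest of P₂, a monotone path through both must visit P₁ then P₂; paths through both = C(14, 13)·C(5, 2)·C(15, 7) = 900900. Avoid both = 548354040 − 2351440 − 24942060 + 900900 = 521961440.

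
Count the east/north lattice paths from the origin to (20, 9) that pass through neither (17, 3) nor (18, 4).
Number of paths = 9813510

Inclusion–exclusion. Total paths: C(29, 20) = 10015005. Through P₁: C(20, 17)·C(9, 3) = 95760. Through P₂: C(22, 18)·C(7, 2) = 153615. Since P₁ is strictly southwest of P₂, a monotone path through both must visit P₁ then P₂; paths through both = C(20, 17)·C(2, 1)·C(7, 2) = 47880. Avoid both = 10015005 − 95760 − 153615 + 47880 = 9813510.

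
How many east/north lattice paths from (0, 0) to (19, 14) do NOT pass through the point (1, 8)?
Number of paths = 817597836

Total paths from (0, 0) to (19, 14): C(33, 19) = 818809200. Paths through (1, 8): (paths (0, 0) → (1, 8)) × (paths (1, 8) → (19, 14)) = C(9, 1) · C(24, 18) = 9 · 134596 = 1211364. Avoidance count = 818809200 − 1211364 = 817597836.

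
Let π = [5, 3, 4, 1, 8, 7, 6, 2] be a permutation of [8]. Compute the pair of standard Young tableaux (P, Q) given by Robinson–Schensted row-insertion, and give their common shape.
P = [1, 2, 6] / [3, 4] / [5, 7] / [8];  Q = [1, 3, 5] / [2, 6] / [4, 7] / [8];  common shape = (3, 2, 2, 1)

Row-insert the values π_1, π_2, … into P one at a time, bumping the leftmost entry strictly greater than the inserted value down to the next row. The recording tableau Q records, in position (i, j), the step at which that cell was added to P.
  Insert 5 (step 1): P = [5];  Q = [1]
  Insert 3 (step 2): P = [3] / [5];  Q = [1] / [2]
  Insert 4 (step 3): P = [3, 4] / [5];  Q = [1, 3] / [2]
  Insert 1 (step 4): P = [1, 4] / [3] / [5];  Q = [1, 3] / [2] / [4]
  Insert 8 (step 5): P = [1, 4, 8] / [3] / [5];  Q = [1, 3, 5] / [2] / [4]
  Insert 7 (step 6): P = [1, 4, 7] / [3, 8] / [5];  Q = [1, 3, 5] / [2, 6] / [4]
  Insert 6 (step 7): P = [1, 4, 6] / [3, 7] / [5, 8];  Q = [1, 3, 5] / [2, 6] / [4, 7]
  Insert 2 (step 8): P = [1, 2, 6] / [3, 4] / [5, 7] / [8];  Q = [1, 3, 5] / [2, 6] / [4, 7] / [8]
Final shape: (3, 2, 2, 1).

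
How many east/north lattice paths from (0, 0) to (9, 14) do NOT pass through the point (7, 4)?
Number of paths = 795410

Total paths from (0, 0) to (9, 14): C(23, 9) = 817190. Paths through (7, 4): (paths (0, 0) → (7, 4)) × (paths (7, 4) → (9, 14)) = C(11, 7) · C(12, 2) = 330 · 66 = 21780. Avoidance count = 817190 − 21780 = 795410.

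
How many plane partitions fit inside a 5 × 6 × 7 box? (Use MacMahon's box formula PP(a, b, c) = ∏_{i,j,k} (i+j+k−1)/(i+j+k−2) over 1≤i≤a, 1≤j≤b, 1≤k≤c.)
PP(5, 6, 7) = 739309710568

Evaluate the triple product over i = 1..5, j = 1..6, k = 1..7. The factors are (2/1) · (3/2) · (4/3) · (5/4) · (6/5) · (7/6) · (8/7) · (3/2) · … (210 factors total). The numerators and denominators telescope so the product is an integer; carrying out the multiplication exactly gives PP(5, 6, 7) = 739309710568.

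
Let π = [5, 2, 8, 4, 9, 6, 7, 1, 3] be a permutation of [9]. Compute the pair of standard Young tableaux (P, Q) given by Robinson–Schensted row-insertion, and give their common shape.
P = [1, 3, 6, 7] / [2, 4, 9] / [5, 8];  Q = [1, 3, 5, 7] / [2, 4, 6] / [8, 9];  common shape = (4, 3, 2)

Row-insert the values π_1, π_2, … into P one at a time, bumping the leftmost entry strictly greater than the inserted value down to the next row. The recording tableau Q records, in position (i, j), the step at which that cell was added to P.
  Insert 5 (step 1): P = [5];  Q = [1]
  Insert 2 (step 2): P = [2] / [5];  Q = [1] / [2]
  Insert 8 (step 3): P = [2, 8] / [5];  Q = [1, 3] / [2]
  Insert 4 (step 4): P = [2, 4] / [5, 8];  Q = [1, 3] / [2, 4]
  Insert 9 (step 5): P = [2, 4, 9] / [5, 8];  Q = [1, 3, 5] / [2, 4]
  Insert 6 (step 6): P = [2, 4, 6] / [5, 8, 9];  Q = [1, 3, 5] / [2, 4, 6]
  Insert 7 (step 7): P = [2, 4, 6, 7] / [5, 8, 9];  Q = [1, 3, 5, 7] / [2, 4, 6]
  Insert 1 (step 8): P = [1, 4, 6, 7] / [2, 8, 9] / [5];  Q = [1, 3, 5, 7] / [2, 4, 6] / [8]
  Insert 3 (step 9): P = [1, 3, 6, 7] / [2, 4, 9] / [5, 8];  Q = [1, 3, 5, 7] / [2, 4, 6] / [8, 9]
Final shape: (4, 3, 2).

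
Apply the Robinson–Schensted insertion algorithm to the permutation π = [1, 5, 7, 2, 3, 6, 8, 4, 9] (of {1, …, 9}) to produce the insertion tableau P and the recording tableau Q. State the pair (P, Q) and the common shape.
P = [1, 2, 3, 4, 8, 9] / [5, 6] / [7];  Q = [1, 2, 3, 6, 7, 9] / [4, 5] / [8];  common shape = (6, 2, 1)

Row-insert the values π_1, π_2, … into P one at a time, bumping the leftmost entry strictly greater than the inserted value down to the next row. The recording tableau Q records, in position (i, j), the step at which that cell was added to P.
  Insert 1 (step 1): P = [1];  Q = [1]
  Insert 5 (step 2): P = [1, 5];  Q = [1, 2]
  Insert 7 (step 3): P = [1, 5, 7];  Q = [1, 2, 3]
  Insert 2 (step 4): P = [1, 2, 7] / [5];  Q = [1, 2, 3] / [4]
  Insert 3 (step 5): P = [1, 2, 3] / [5, 7];  Q = [1, 2, 3] / [4, 5]
  Insert 6 (step 6): P = [1, 2, 3, 6] / [5, 7];  Q = [1, 2, 3, 6] / [4, 5]
  Insert 8 (step 7): P = [1, 2, 3, 6, 8] / [5, 7];  Q = [1, 2, 3, 6, 7] / [4, 5]
  Insert 4 (step 8): P = [1, 2, 3, 4, 8] / [5, 6] / [7];  Q = [1, 2, 3, 6, 7] / [4, 5] / [8]
  Insert 9 (step 9): P = [1, 2, 3, 4, 8, 9] / [5, 6] / [7];  Q = [1, 2, 3, 6, 7, 9] / [4, 5] / [8]
Final shape: (6, 2, 1).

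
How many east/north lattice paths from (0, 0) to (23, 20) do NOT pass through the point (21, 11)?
Number of paths = 953470571820

Total paths from (0, 0) to (23, 20): C(43, 23) = 960566918220. Paths through (21, 11): (paths (0, 0) → (21, 11)) × (paths (21, 11) → (23, 20)) = C(32, 21) · C(11, 2) = 129024480 · 55 = 7096346400. Avoidance count = 960566918220 − 7096346400 = 953470571820.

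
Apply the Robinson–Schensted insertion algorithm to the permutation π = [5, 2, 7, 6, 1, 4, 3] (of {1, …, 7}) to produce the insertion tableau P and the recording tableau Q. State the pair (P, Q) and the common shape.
P = [1, 3] / [2, 4] / [5, 6] / [7];  Q = [1, 3] / [2, 4] / [5, 6] / [7];  common shape = (2, 2, 2, 1)

Row-insert the values π_1, π_2, … into P one at a time, bumping the leftmost entry strictly greater than the inserted value down to the next row. The recording tableau Q records, in position (i, j), the step at which that cell was added to P.
  Insert 5 (step 1): P = [5];  Q = [1]
  Insert 2 (step 2): P = [2] / [5];  Q = [1] / [2]
  Insert 7 (step 3): P = [2, 7] / [5];  Q = [1, 3] / [2]
  Insert 6 (step 4): P = [2, 6] / [5, 7];  Q = [1, 3] / [2, 4]
  Insert 1 (step 5): P = [1, 6] / [2, 7] / [5];  Q = [1, 3] / [2, 4] / [5]
  Insert 4 (step 6): P = [1, 4] / [2, 6] / [5, 7];  Q = [1, 3] / [2, 4] / [5, 6]
  Insert 3 (step 7): P = [1, 3] / [2, 4] / [5, 6] / [7];  Q = [1, 3] / [2, 4] / [5, 6] / [7]
Final shape: (2, 2, 2, 1).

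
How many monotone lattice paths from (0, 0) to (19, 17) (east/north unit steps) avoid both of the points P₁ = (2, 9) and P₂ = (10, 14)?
Number of paths = 8122106355

Inclusion–exclusion. Total paths: C(36, 19) = 8597496600. Through P₁: C(11, 2)·C(25, 17) = 59486625. Through P₂: C(24, 10)·C(12, 9) = 431476320. Since P₁ is strictly southwest of P₂, a monotone path through both must visit P₁ then P₂; paths through both = C(11, 2)·C(13, 8)·C(12, 9) = 15572700. Avoid both = 8597496600 − 59486625 − 431476320 + 15572700 = 8122106355.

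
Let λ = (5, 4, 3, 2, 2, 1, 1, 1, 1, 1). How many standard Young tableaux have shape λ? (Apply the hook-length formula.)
# SYT of shape (5, 4, 3, 2, 2, 1, 1, 1, 1, 1) = 261891630

Hook-length formula: f^λ = n! / Π hook(c), product over all cells c of the Young diagram. For λ = (5, 4, 3, 2, 2, 1, 1, 1, 1, 1), n = 21 boxes. Hook lengths by row (left-to-right, top-to-bottom): [14, 8, 5, 3, 1]; [12, 6, 3, 1]; [10, 4, 1]; [8, 2]; [7, 1]; [5]; [4]; [3]; [2]; [1]. Product of hooks = 195084288000. So f^λ = 21! / 195084288000 = 51090942171709440000 / 195084288000 = 261891630.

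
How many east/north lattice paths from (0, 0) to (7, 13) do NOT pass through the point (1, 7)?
Number of paths = 70128

Total paths from (0, 0) to (7, 13): C(20, 7) = 77520. Paths through (1, 7): (paths (0, 0) → (1, 7)) × (paths (1, 7) → (7, 13)) = C(8, 1) · C(12, 6) = 8 · 924 = 7392. Avoidance count = 77520 − 7392 = 70128.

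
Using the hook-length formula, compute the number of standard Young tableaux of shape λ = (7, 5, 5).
# SYT of shape (7, 5, 5) = 136136

Hook-length formula: f^λ = n! / Π hook(c), product over all cells c of the Young diagram. For λ = (7, 5, 5), n = 17 boxes. Hook lengths by row (left-to-right, top-to-bottom): [9, 8, 7, 6, 5, 2, 1]; [6, 5, 4, 3, 2]; [5, 4, 3, 2, 1]. Product of hooks = 2612736000. So f^λ = 17! / 2612736000 = 355687428096000 / 2612736000 = 136136.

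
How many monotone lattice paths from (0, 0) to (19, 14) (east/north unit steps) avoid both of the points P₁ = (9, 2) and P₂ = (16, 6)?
Number of paths = 773927275

Inclusion–exclusion. Total paths: C(33, 19) = 818809200. Through P₁: C(11, 9)·C(22, 10) = 35565530. Through P₂: C(22, 16)·C(11, 3) = 12311145. Since P₁ is strictly southwest of P₂, a monotone path through both must visit P₁ then P₂; paths through both = C(11, 9)·C(11, 7)·C(11, 3) = 2994750. Avoid both = 818809200 − 35565530 − 12311145 + 2994750 = 773927275.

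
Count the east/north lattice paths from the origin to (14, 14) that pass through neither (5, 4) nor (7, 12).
Number of paths = 26867124

Inclusion–exclusion. Total paths: C(28, 14) = 40116600. Through P₁: C(9, 5)·C(19, 9) = 11639628. Through P₂: C(19, 7)·C(9, 7) = 1813968. Since P₁ is strictly southwest of P₂, a monotone path through both must visit P₁ then P₂; paths through both = C(9, 5)·C(10, 2)·C(9, 7) = 204120. Avoid both = 40116600 − 11639628 − 1813968 + 204120 = 26867124.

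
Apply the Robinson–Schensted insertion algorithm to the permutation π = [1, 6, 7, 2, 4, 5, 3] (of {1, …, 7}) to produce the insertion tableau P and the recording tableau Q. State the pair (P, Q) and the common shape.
P = [1, 2, 3, 5] / [4, 7] / [6];  Q = [1, 2, 3, 6] / [4, 5] / [7];  common shape = (4, 2, 1)

Row-insert the values π_1, π_2, … into P one at a time, bumping the leftmost entry strictly greater than the inserted value down to the next row. The recording tableau Q records, in position (i, j), the step at which that cell was added to P.
  Insert 1 (step 1): P = [1];  Q = [1]
  Insert 6 (step 2): P = [1, 6];  Q = [1, 2]
  Insert 7 (step 3): P = [1, 6, 7];  Q = [1, 2, 3]
  Insert 2 (step 4): P = [1, 2, 7] / [6];  Q = [1, 2, 3] / [4]
  Insert 4 (step 5): P = [1, 2, 4] / [6, 7];  Q = [1, 2, 3] / [4, 5]
  Insert 5 (step 6): P = [1, 2, 4, 5] / [6, 7];  Q = [1, 2, 3, 6] / [4, 5]
  Insert 3 (step 7): P = [1, 2, 3, 5] / [4, 7] / [6];  Q = [1, 2, 3, 6] / [4, 5] / [7]
Final shape: (4, 2, 1).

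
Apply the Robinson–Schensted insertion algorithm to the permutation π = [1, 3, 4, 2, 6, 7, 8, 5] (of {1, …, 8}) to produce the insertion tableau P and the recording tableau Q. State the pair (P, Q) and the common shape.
P = [1, 2, 4, 5, 7, 8] / [3, 6];  Q = [1, 2, 3, 5, 6, 7] / [4, 8];  common shape = (6, 2)

Row-insert the values π_1, π_2, … into P one at a time, bumping the leftmost entry strictly greater than the inserted value down to the next row. The recording tableau Q records, in position (i, j), the step at which that cell was added to P.
  Insert 1 (step 1): P = [1];  Q = [1]
  Insert 3 (step 2): P = [1, 3];  Q = [1, 2]
  Insert 4 (step 3): P = [1, 3, 4];  Q = [1, 2, 3]
  Insert 2 (step 4): P = [1, 2, 4] / [3];  Q = [1, 2, 3] / [4]
  Insert 6 (step 5): P = [1, 2, 4, 6] / [3];  Q = [1, 2, 3, 5] / [4]
  Insert 7 (step 6): P = [1, 2, 4, 6, 7] / [3];  Q = [1, 2, 3, 5, 6] / [4]
  Insert 8 (step 7): P = [1, 2, 4, 6, 7, 8] / [3];  Q = [1, 2, 3, 5, 6, 7] / [4]
  Insert 5 (step 8): P = [1, 2, 4, 5, 7, 8] / [3, 6];  Q = [1, 2, 3, 5, 6, 7] / [4, 8]
Final shape: (6, 2).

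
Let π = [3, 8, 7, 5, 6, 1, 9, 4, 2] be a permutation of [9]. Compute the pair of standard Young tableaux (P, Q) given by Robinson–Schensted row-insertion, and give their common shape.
P = [1, 2, 6, 9] / [3, 4] / [5] / [7] / [8];  Q = [1, 2, 5, 7] / [3, 8] / [4] / [6] / [9];  common shape = (4, 2, 1, 1, 1)

Row-insert the values π_1, π_2, … into P one at a time, bumping the leftmost entry strictly greater than the inserted value down to the next row. The recording tableau Q records, in position (i, j), the step at which that cell was added to P.
  Insert 3 (step 1): P = [3];  Q = [1]
  Insert 8 (step 2): P = [3, 8];  Q = [1, 2]
  Insert 7 (step 3): P = [3, 7] / [8];  Q = [1, 2] / [3]
  Insert 5 (step 4): P = [3, 5] / [7] / [8];  Q = [1, 2] / [3] / [4]
  Insert 6 (step 5): P = [3, 5, 6] / [7] / [8];  Q = [1, 2, 5] / [3] / [4]
  Insert 1 (step 6): P = [1, 5, 6] / [3] / [7] / [8];  Q = [1, 2, 5] / [3] / [4] / [6]
  Insert 9 (step 7): P = [1, 5, 6, 9] / [3] / [7] / [8];  Q = [1, 2, 5, 7] / [3] / [4] / [6]
  Insert 4 (step 8): P = [1, 4, 6, 9] / [3, 5] / [7] / [8];  Q = [1, 2, 5, 7] / [3, 8] / [4] / [6]
  Insert 2 (step 9): P = [1, 2, 6, 9] / [3, 4] / [5] / [7] / [8];  Q = [1, 2, 5, 7] / [3, 8] / [4] / [6] / [9]
Final shape: (4, 2, 1, 1, 1).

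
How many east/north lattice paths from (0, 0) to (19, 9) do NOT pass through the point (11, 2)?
Number of paths = 6404970

Total paths from (0, 0) to (19, 9): C(28, 19) = 6906900. Paths through (11, 2): (paths (0, 0) → (11, 2)) × (paths (11, 2) → (19, 9)) = C(13, 11) · C(15, 8) = 78 · 6435 = 501930. Avoidance count = 6906900 − 501930 = 6404970.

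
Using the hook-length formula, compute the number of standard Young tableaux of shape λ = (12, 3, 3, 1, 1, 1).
# SYT of shape (12, 3, 3, 1, 1, 1) = 17556000

Hook-length formula: f^λ = n! / Π hook(c), product over all cells c of the Young diagram. For λ = (12, 3, 3, 1, 1, 1), n = 21 boxes. Hook lengths by row (left-to-right, top-to-bottom): [17, 13, 12, 9, 8, 7, 6, 5, 4, 3, 2, 1]; [7, 3, 2]; [6, 2, 1]; [3]; [2]; [1]. Product of hooks = 2910169866240. So f^λ = 21! / 2910169866240 = 51090942171709440000 / 2910169866240 = 17556000.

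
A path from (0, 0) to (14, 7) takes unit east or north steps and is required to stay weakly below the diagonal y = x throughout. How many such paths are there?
Number of paths = 62016

By the reflection principle (André's argument), the number of monotone paths to (14, 7) with n ≤ m that never go above y = x is C(21, 14) − C(21, 15) = 116280 − 54264 = 62016.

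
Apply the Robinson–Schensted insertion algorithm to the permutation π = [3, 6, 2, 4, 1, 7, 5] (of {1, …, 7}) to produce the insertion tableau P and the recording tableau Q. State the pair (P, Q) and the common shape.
P = [1, 4, 5] / [2, 6, 7] / [3];  Q = [1, 2, 6] / [3, 4, 7] / [5];  common shape = (3, 3, 1)

Row-insert the values π_1, π_2, … into P one at a time, bumping the leftmost entry strictly greater than the inserted value down to the next row. The recording tableau Q records, in position (i, j), the step at which that cell was added to P.
  Insert 3 (step 1): P = [3];  Q = [1]
  Insert 6 (step 2): P = [3, 6];  Q = [1, 2]
  Insert 2 (step 3): P = [2, 6] / [3];  Q = [1, 2] / [3]
  Insert 4 (step 4): P = [2, 4] / [3, 6];  Q = [1, 2] / [3, 4]
  Insert 1 (step 5): P = [1, 4] / [2, 6] / [3];  Q = [1, 2] / [3, 4] / [5]
  Insert 7 (step 6): P = [1, 4, 7] / [2, 6] / [3];  Q = [1, 2, 6] / [3, 4] / [5]
  Insert 5 (step 7): P = [1, 4, 5] / [2, 6, 7] / [3];  Q = [1, 2, 6] / [3, 4, 7] / [5]
Final shape: (3, 3, 1).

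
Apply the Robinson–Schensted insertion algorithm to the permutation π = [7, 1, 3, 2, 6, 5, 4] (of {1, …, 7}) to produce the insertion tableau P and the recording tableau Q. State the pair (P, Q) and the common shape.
P = [1, 2, 4] / [3, 5] / [6] / [7];  Q = [1, 3, 5] / [2, 6] / [4] / [7];  common shape = (3, 2, 1, 1)

Row-insert the values π_1, π_2, … into P one at a time, bumping the leftmost entry strictly greater than the inserted value down to the next row. The recording tableau Q records, in position (i, j), the step at which that cell was added to P.
  Insert 7 (step 1): P = [7];  Q = [1]
  Insert 1 (step 2): P = [1] / [7];  Q = [1] / [2]
  Insert 3 (step 3): P = [1, 3] / [7];  Q = [1, 3] / [2]
  Insert 2 (step 4): P = [1, 2] / [3] / [7];  Q = [1, 3] / [2] / [4]
  Insert 6 (step 5): P = [1, 2, 6] / [3] / [7];  Q = [1, 3, 5] / [2] / [4]
  Insert 5 (step 6): P = [1, 2, 5] / [3, 6] / [7];  Q = [1, 3, 5] / [2, 6] / [4]
  Insert 4 (step 7): P = [1, 2, 4] / [3, 5] / [6] / [7];  Q = [1, 3, 5] / [2, 6] / [4] / [7]
Final shape: (3, 2, 1, 1).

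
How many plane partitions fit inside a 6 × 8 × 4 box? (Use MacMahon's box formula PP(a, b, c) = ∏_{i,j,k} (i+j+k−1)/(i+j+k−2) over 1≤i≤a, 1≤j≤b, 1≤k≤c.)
PP(6, 8, 4) = 90474964580

Evaluate the triple product over i = 1..6, j = 1..8, k = 1..4. The factors are (2/1) · (3/2) · (4/3) · (5/4) · (3/2) · (4/3) · (5/4) · (6/5) · … (192 factors total). The numerators and denominators telescope so the product is an integer; carrying out the multiplication exactly gives PP(6, 8, 4) = 90474964580.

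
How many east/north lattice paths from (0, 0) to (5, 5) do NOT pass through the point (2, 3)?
Number of paths = 152

Total paths from (0, 0) to (5, 5): C(10, 5) = 252. Paths through (2, 3): (paths (0, 0) → (2, 3)) × (paths (2, 3) → (5, 5)) = C(5, 2) · C(5, 3) = 10 · 10 = 100. Avoidance count = 252 − 100 = 152.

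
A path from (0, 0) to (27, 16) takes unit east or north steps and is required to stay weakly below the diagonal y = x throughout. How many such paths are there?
Number of paths = 113649492522

By the reflection principle (André's argument), the number of monotone paths to (27, 16) with n ≤ m that never go above y = x is C(43, 27) − C(43, 28) = 265182149218 − 151532656696 = 113649492522.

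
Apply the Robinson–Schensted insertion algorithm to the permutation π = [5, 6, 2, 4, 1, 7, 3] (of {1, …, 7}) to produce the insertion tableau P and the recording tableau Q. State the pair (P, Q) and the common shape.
P = [1, 3, 7] / [2, 4] / [5, 6];  Q = [1, 2, 6] / [3, 4] / [5, 7];  common shape = (3, 2, 2)

Row-insert the values π_1, π_2, … into P one at a time, bumping the leftmost entry strictly greater than the inserted value down to the next row. The recording tableau Q records, in position (i, j), the step at which that cell was added to P.
  Insert 5 (step 1): P = [5];  Q = [1]
  Insert 6 (step 2): P = [5, 6];  Q = [1, 2]
  Insert 2 (step 3): P = [2, 6] / [5];  Q = [1, 2] / [3]
  Insert 4 (step 4): P = [2, 4] / [5, 6];  Q = [1, 2] / [3, 4]
  Insert 1 (step 5): P = [1, 4] / [2, 6] / [5];  Q = [1, 2] / [3, 4] / [5]
  Insert 7 (step 6): P = [1, 4, 7] / [2, 6] / [5];  Q = [1, 2, 6] / [3, 4] / [5]
  Insert 3 (step 7): P = [1, 3, 7] / [2, 4] / [5, 6];  Q = [1, 2, 6] / [3, 4] / [5, 7]
Final shape: (3, 2, 2).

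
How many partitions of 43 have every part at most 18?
p(43, parts ≤ 18) = 55940

Use the recurrence p(n, m) = p(n, m−1) + p(n−m, m): either the largest part is < m (count p(n, m−1)) or the largest part is exactly m (remove one copy of m, count p(n−m, m)). With p(0, ·) = 1 this gives p(43, parts ≤ 18) = 55940. (By conjugating Young diagrams, this also counts partitions of 43 into at most 18 parts.)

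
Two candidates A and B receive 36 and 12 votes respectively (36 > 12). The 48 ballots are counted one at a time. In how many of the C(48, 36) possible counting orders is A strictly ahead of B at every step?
Strict-lead orderings = 34834267234

Total orderings of the 48 votes with 36 for A: C(48, 36) = 69668534468. By the Bertrand ballot formula (Cycle Lemma / reflection principle), the number of orderings in which A is strictly ahead of B throughout is (p − q)/(p + q) · C(p + q, p) = (36 − 12)/(36 + 12) · 69668534468 = 34834267234.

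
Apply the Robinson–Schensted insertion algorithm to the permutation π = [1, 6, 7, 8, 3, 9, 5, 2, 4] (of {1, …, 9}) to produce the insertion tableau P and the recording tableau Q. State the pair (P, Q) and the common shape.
P = [1, 2, 4, 8, 9] / [3, 5] / [6, 7];  Q = [1, 2, 3, 4, 6] / [5, 7] / [8, 9];  common shape = (5, 2, 2)

Row-insert the values π_1, π_2, … into P one at a time, bumping the leftmost entry strictly greater than the inserted value down to the next row. The recording tableau Q records, in position (i, j), the step at which that cell was added to P.
  Insert 1 (step 1): P = [1];  Q = [1]
  Insert 6 (step 2): P = [1, 6];  Q = [1, 2]
  Insert 7 (step 3): P = [1, 6, 7];  Q = [1, 2, 3]
  Insert 8 (step 4): P = [1, 6, 7, 8];  Q = [1, 2, 3, 4]
  Insert 3 (step 5): P = [1, 3, 7, 8] / [6];  Q = [1, 2, 3, 4] / [5]
  Insert 9 (step 6): P = [1, 3, 7, 8, 9] / [6];  Q = [1, 2, 3, 4, 6] / [5]
  Insert 5 (step 7): P = [1, 3, 5, 8, 9] / [6, 7];  Q = [1, 2, 3, 4, 6] / [5, 7]
  Insert 2 (step 8): P = [1, 2, 5, 8, 9] / [3, 7] / [6];  Q = [1, 2, 3, 4, 6] / [5, 7] / [8]
  Insert 4 (step 9): P = [1, 2, 4, 8, 9] / [3, 5] / [6, 7];  Q = [1, 2, 3, 4, 6] / [5, 7] / [8, 9]
Final shape: (5, 2, 2).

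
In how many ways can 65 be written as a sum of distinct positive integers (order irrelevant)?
q(65) = 18200

A partition into distinct parts is a strictly decreasing sequence summing to n. The recurrence d(n, m) = d(n, m−1) + d(n−m, m−1) (use part m at most once) with q(n) = d(n, n) gives q(65) = 18200. (Euler's theorem: # distinct-part partitions = # odd-part partitions.)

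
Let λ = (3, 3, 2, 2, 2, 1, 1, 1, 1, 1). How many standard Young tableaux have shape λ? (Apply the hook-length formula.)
# SYT of shape (3, 3, 2, 2, 2, 1, 1, 1, 1, 1) = 123760

Hook-length formula: f^λ = n! / Π hook(c), product over all cells c of the Young diagram. For λ = (3, 3, 2, 2, 2, 1, 1, 1, 1, 1), n = 17 boxes. Hook lengths by row (left-to-right, top-to-bottom): [12, 6, 2]; [11, 5, 1]; [9, 3]; [8, 2]; [7, 1]; [5]; [4]; [3]; [2]; [1]. Product of hooks = 2874009600. So f^λ = 17! / 2874009600 = 355687428096000 / 2874009600 = 123760.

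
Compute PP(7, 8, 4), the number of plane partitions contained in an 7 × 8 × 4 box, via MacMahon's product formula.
PP(7, 8, 4) = 1318349483880

Evaluate the triple product over i = 1..7, j = 1..8, k = 1..4. The factors are (2/1) · (3/2) · (4/3) · (5/4) · (3/2) · (4/3) · (5/4) · (6/5) · … (224 factors total). The numerators and denominators telescope so the product is an integer; carrying out the multiplication exactly gives PP(7, 8, 4) = 1318349483880.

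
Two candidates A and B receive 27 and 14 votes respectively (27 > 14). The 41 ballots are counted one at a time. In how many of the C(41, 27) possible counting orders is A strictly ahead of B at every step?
Strict-lead orderings = 11173706960

Total orderings of the 41 votes with 27 for A: C(41, 27) = 35240152720. By the Bertrand ballot formula (Cycle Lemma / reflection principle), the number of orderings in which A is strictly ahead of B throughout is (p − q)/(p + q) · C(p + q, p) = (27 − 14)/(27 + 14) · 35240152720 = 11173706960.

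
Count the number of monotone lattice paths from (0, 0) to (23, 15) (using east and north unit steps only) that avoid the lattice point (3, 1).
Number of paths = 9903384000

Total paths from (0, 0) to (23, 15): C(38, 23) = 15471286560. Paths through (3, 1): (paths (0, 0) → (3, 1)) × (paths (3, 1) → (23, 15)) = C(4, 3) · C(34, 20) = 4 · 1391975640 = 5567902560. Avoidance count = 15471286560 − 5567902560 = 9903384000.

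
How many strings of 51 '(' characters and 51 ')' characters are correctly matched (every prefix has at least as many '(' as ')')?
C_51 = 7684785670514316385230816156

These balanced parentheses are counted by the Catalan number C_n = (1/(n + 1)) · C(2n, n). For n = 51: C_51 = (1/52) · C(102, 51) = 399608854866744452032002440112/52 = 7684785670514316385230816156.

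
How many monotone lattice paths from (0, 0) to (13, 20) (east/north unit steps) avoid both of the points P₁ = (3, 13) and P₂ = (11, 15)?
Number of paths = 400555400

Inclusion–exclusion. Total paths: C(33, 13) = 573166440. Through P₁: C(16, 3)·C(17, 10) = 10890880. Through P₂: C(26, 11)·C(7, 2) = 162249360. Since P₁ is strictly southwest of P₂, a monotone path through both must visit P₁ then P₂; paths through both = C(16, 3)·C(10, 8)·C(7, 2) = 529200. Avoid both = 573166440 − 10890880 − 162249360 + 529200 = 400555400.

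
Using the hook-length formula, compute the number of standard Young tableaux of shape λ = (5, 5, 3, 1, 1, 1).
# SYT of shape (5, 5, 3, 1, 1, 1) = 448448

Hook-length formula: f^λ = n! / Π hook(c), product over all cells c of the Young diagram. For λ = (5, 5, 3, 1, 1, 1), n = 16 boxes. Hook lengths by row (left-to-right, top-to-bottom): [10, 6, 5, 3, 2]; [9, 5, 4, 2, 1]; [6, 2, 1]; [3]; [2]; [1]. Product of hooks = 46656000. So f^λ = 16! / 46656000 = 20922789888000 / 46656000 = 448448.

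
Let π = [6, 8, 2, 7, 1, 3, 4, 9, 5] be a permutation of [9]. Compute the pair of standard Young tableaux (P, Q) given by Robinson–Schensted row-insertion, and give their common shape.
P = [1, 3, 4, 5] / [2, 7, 9] / [6, 8];  Q = [1, 2, 7, 8] / [3, 4, 9] / [5, 6];  common shape = (4, 3, 2)

Row-insert the values π_1, π_2, … into P one at a time, bumping the leftmost entry strictly greater than the inserted value down to the next row. The recording tableau Q records, in position (i, j), the step at which that cell was added to P.
  Insert 6 (step 1): P = [6];  Q = [1]
  Insert 8 (step 2): P = [6, 8];  Q = [1, 2]
  Insert 2 (step 3): P = [2, 8] / [6];  Q = [1, 2] / [3]
  Insert 7 (step 4): P = [2, 7] / [6, 8];  Q = [1, 2] / [3, 4]
  Insert 1 (step 5): P = [1, 7] / [2, 8] / [6];  Q = [1, 2] / [3, 4] / [5]
  Insert 3 (step 6): P = [1, 3] / [2, 7] / [6, 8];  Q = [1, 2] / [3, 4] / [5, 6]
  Insert 4 (step 7): P = [1, 3, 4] / [2, 7] / [6, 8];  Q = [1, 2, 7] / [3, 4] / [5, 6]
  Insert 9 (step 8): P = [1, 3, 4, 9] / [2, 7] / [6, 8];  Q = [1, 2, 7, 8] / [3, 4] / [5, 6]
  Insert 5 (step 9): P = [1, 3, 4, 5] / [2, 7, 9] / [6, 8];  Q = [1, 2, 7, 8] / [3, 4, 9] / [5, 6]
Final shape: (4, 3, 2).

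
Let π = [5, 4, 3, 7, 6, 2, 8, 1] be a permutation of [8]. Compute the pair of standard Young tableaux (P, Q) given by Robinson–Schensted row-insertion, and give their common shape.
P = [1, 6, 8] / [2, 7] / [3] / [4] / [5];  Q = [1, 4, 7] / [2, 5] / [3] / [6] / [8];  common shape = (3, 2, 1, 1, 1)

Row-insert the values π_1, π_2, … into P one at a time, bumping the leftmost entry strictly greater than the inserted value down to the next row. The recording tableau Q records, in position (i, j), the step at which that cell was added to P.
  Insert 5 (step 1): P = [5];  Q = [1]
  Insert 4 (step 2): P = [4] / [5];  Q = [1] / [2]
  Insert 3 (step 3): P = [3] / [4] / [5];  Q = [1] / [2] / [3]
  Insert 7 (step 4): P = [3, 7] / [4] / [5];  Q = [1, 4] / [2] / [3]
  Insert 6 (step 5): P = [3, 6] / [4, 7] / [5];  Q = [1, 4] / [2, 5] / [3]
  Insert 2 (step 6): P = [2, 6] / [3, 7] / [4] / [5];  Q = [1, 4] / [2, 5] / [3] / [6]
  Insert 8 (step 7): P = [2, 6, 8] / [3, 7] / [4] / [5];  Q = [1, 4, 7] / [2, 5] / [3] / [6]
  Insert 1 (step 8): P = [1, 6, 8] / [2, 7] / [3] / [4] / [5];  Q = [1, 4, 7] / [2, 5] / [3] / [6] / [8]
Final shape: (3, 2, 1, 1, 1).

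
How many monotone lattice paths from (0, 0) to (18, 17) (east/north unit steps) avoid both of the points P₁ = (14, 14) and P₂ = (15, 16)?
Number of paths = 2412725070

Inclusion–exclusion. Total paths: C(35, 18) = 4537567650. Through P₁: C(28, 14)·C(7, 4) = 1404081000. Through P₂: C(31, 15)·C(4, 3) = 1202160780. Since P₁ is strictly southwest of P₂, a monotone path through both must visit P₁ then P₂; paths through both = C(28, 14)·C(3, 1)·C(4, 3) = 481399200. Avoid both = 4537567650 − 1404081000 − 1202160780 + 481399200 = 2412725070.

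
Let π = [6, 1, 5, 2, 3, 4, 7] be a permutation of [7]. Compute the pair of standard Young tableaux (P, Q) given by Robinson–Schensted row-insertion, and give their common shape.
P = [1, 2, 3, 4, 7] / [5] / [6];  Q = [1, 3, 5, 6, 7] / [2] / [4];  common shape = (5, 1, 1)

Row-insert the values π_1, π_2, … into P one at a time, bumping the leftmost entry strictly greater than the inserted value down to the next row. The recording tableau Q records, in position (i, j), the step at which that cell was added to P.
  Insert 6 (step 1): P = [6];  Q = [1]
  Insert 1 (step 2): P = [1] / [6];  Q = [1] / [2]
  Insert 5 (step 3): P = [1, 5] / [6];  Q = [1, 3] / [2]
  Insert 2 (step 4): P = [1, 2] / [5] / [6];  Q = [1, 3] / [2] / [4]
  Insert 3 (step 5): P = [1, 2, 3] / [5] / [6];  Q = [1, 3, 5] / [2] / [4]
  Insert 4 (step 6): P = [1, 2, 3, 4] / [5] / [6];  Q = [1, 3, 5, 6] / [2] / [4]
  Insert 7 (step 7): P = [1, 2, 3, 4, 7] / [5] / [6];  Q = [1, 3, 5, 6, 7] / [2] / [4]
Final shape: (5, 1, 1).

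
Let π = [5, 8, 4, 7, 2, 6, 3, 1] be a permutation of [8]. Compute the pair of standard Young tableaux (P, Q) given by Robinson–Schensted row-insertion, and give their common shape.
P = [1, 3] / [2, 6] / [4, 7] / [5] / [8];  Q = [1, 2] / [3, 4] / [5, 6] / [7] / [8];  common shape = (2, 2, 2, 1, 1)

Row-insert the values π_1, π_2, … into P one at a time, bumping the leftmost entry strictly greater than the inserted value down to the next row. The recording tableau Q records, in position (i, j), the step at which that cell was added to P.
  Insert 5 (step 1): P = [5];  Q = [1]
  Insert 8 (step 2): P = [5, 8];  Q = [1, 2]
  Insert 4 (step 3): P = [4, 8] / [5];  Q = [1, 2] / [3]
  Insert 7 (step 4): P = [4, 7] / [5, 8];  Q = [1, 2] / [3, 4]
  Insert 2 (step 5): P = [2, 7] / [4, 8] / [5];  Q = [1, 2] / [3, 4] / [5]
  Insert 6 (step 6): P = [2, 6] / [4, 7] / [5, 8];  Q = [1, 2] / [3, 4] / [5, 6]
  Insert 3 (step 7): P = [2, 3] / [4, 6] / [5, 7] / [8];  Q = [1, 2] / [3, 4] / [5, 6] / [7]
  Insert 1 (step 8): P = [1, 3] / [2, 6] / [4, 7] / [5] / [8];  Q = [1, 2] / [3, 4] / [5, 6] / [7] / [8]
Final shape: (2, 2, 2, 1, 1).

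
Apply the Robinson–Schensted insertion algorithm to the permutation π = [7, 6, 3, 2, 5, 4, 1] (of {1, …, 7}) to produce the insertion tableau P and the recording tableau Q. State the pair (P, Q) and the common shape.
P = [1, 4] / [2, 5] / [3] / [6] / [7];  Q = [1, 5] / [2, 6] / [3] / [4] / [7];  common shape = (2, 2, 1, 1, 1)

Row-insert the values π_1, π_2, … into P one at a time, bumping the leftmost entry strictly greater than the inserted value down to the next row. The recording tableau Q records, in position (i, j), the step at which that cell was added to P.
  Insert 7 (step 1): P = [7];  Q = [1]
  Insert 6 (step 2): P = [6] / [7];  Q = [1] / [2]
  Insert 3 (step 3): P = [3] / [6] / [7];  Q = [1] / [2] / [3]
  Insert 2 (step 4): P = [2] / [3] / [6] / [7];  Q = [1] / [2] / [3] / [4]
  Insert 5 (step 5): P = [2, 5] / [3] / [6] / [7];  Q = [1, 5] / [2] / [3] / [4]
  Insert 4 (step 6): P = [2, 4] / [3, 5] / [6] / [7];  Q = [1, 5] / [2, 6] / [3] / [4]
  Insert 1 (step 7): P = [1, 4] / [2, 5] / [3] / [6] / [7];  Q = [1, 5] / [2, 6] / [3] / [4] / [7]
Final shape: (2, 2, 1, 1, 1).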